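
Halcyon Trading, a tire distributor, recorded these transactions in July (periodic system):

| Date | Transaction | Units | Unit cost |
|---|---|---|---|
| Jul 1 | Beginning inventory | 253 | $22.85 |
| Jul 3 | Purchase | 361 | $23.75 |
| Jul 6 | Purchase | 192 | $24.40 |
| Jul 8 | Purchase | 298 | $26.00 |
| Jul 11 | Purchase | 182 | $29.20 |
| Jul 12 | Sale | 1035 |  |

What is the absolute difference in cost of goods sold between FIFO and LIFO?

FIFO COGS: 253 @ $22.85 + 361 @ $23.75 + 192 @ $24.40 + 229 @ $26.00 = $24,993.60
LIFO COGS: 182 @ $29.20 + 298 @ $26.00 + 192 @ $24.40 + 361 @ $23.75 + 2 @ $22.85 = $26,366.65
Difference = |$24,993.60 − $26,366.65| = $1,373.05

$1,373.05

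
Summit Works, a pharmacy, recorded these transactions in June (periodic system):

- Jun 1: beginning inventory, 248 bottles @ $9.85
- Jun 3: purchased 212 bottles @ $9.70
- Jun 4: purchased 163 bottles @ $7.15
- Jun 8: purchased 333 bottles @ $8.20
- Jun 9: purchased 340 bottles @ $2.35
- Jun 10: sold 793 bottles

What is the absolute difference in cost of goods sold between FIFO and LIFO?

FIFO COGS: 248 @ $9.85 + 212 @ $9.70 + 163 @ $7.15 + 170 @ $8.20 = $7,058.65
LIFO COGS: 340 @ $2.35 + 333 @ $8.20 + 120 @ $7.15 = $4,387.60
Difference = |$7,058.65 − $4,387.60| = $2,671.05

$2,671.05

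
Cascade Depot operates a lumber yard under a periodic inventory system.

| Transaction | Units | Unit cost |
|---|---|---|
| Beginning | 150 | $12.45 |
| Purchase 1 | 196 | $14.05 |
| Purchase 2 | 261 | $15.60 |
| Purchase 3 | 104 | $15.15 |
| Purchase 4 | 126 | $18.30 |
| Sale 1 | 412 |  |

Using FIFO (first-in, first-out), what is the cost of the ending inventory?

Sale 1 (412) [FIFO — oldest first]: 150 @ $12.45 + 196 @ $14.05 + 66 @ $15.60 = $5,650.90
Ending inventory: 195 @ $15.60 + 104 @ $15.15 + 126 @ $18.30 = $6,923.40

Ending inventory = $6,923.40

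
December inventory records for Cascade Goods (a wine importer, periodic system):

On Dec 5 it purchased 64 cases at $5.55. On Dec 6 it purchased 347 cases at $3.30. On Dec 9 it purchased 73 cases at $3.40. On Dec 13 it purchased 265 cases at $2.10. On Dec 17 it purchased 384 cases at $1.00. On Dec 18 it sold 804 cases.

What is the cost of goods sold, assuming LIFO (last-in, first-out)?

Dec 18, 804 sold [LIFO — newest first]: 384 @ $1.00 + 265 @ $2.10 + 73 @ $3.40 + 82 @ $3.30 = $1,459.30
Ending inventory: 64 @ $5.55 + 265 @ $3.30 = $1,229.70
Check: goods available $2,689.00 = COGS $1,459.30 + ending $1,229.70

COGS = $1,459.30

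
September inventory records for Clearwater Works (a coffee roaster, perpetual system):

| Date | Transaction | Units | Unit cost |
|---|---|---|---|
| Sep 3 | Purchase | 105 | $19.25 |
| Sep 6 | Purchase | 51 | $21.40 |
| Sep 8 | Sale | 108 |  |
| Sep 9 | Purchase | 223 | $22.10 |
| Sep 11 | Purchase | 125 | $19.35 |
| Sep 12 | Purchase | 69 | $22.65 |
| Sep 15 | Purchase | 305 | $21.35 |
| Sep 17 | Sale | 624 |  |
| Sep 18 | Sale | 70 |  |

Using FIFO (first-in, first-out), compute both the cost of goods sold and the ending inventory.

Sep 8, 108 sold [FIFO — oldest first]: 105 @ $19.25 + 3 @ $21.40 = $2,085.45
Sep 17, 624 sold [FIFO — oldest first]: 48 @ $21.40 + 223 @ $22.10 + 125 @ $19.35 + 69 @ $22.65 + 159 @ $21.35 = $13,331.75
Sep 18, 70 sold [FIFO — oldest first]: 70 @ $21.35 = $1,494.50
Total COGS = $2,085.45 + $13,331.75 + $1,494.50 = $16,911.70
Ending inventory: 76 @ $21.35 = $1,622.60
Check: goods available $18,534.30 = COGS $16,911.70 + ending $1,622.60

COGS = $16,911.70; ending inventory = $1,622.60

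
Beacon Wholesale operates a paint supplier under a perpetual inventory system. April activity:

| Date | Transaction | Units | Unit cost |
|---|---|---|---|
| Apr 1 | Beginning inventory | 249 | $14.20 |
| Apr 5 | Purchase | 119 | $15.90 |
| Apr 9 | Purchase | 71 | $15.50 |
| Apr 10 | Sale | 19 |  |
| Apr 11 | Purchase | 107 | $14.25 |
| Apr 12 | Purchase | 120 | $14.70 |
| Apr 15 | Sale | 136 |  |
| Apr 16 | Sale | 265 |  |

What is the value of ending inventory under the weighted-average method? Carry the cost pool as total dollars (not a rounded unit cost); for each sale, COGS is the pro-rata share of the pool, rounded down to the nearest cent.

After Apr 1: 249 on hand, pool $3,535.80 (≈ $14.2000 each)
After Apr 5: 368 on hand, pool $5,427.90 (≈ $14.7497 each)
After Apr 9: 439 on hand, pool $6,528.40 (≈ $14.8711 each)
Apr 10, sell 19: 19/439 × $6,528.40 → $282.55
After Apr 11: 527 on hand, pool $7,770.60 (≈ $14.7450 each)
After Apr 12: 647 on hand, pool $9,534.60 (≈ $14.7366 each)
Apr 15, sell 136: 136/647 × $9,534.60 → $2,004.18
Apr 16, sell 265: 265/511 × $7,530.42 → $3,905.20
Total COGS = $282.55 + $2,004.18 + $3,905.20 = $6,191.93
Ending inventory (cost pool remaining) = $3,625.22
Check: goods available $9,817.15 = COGS $6,191.93 + ending $3,625.22

Ending inventory = $3,625.22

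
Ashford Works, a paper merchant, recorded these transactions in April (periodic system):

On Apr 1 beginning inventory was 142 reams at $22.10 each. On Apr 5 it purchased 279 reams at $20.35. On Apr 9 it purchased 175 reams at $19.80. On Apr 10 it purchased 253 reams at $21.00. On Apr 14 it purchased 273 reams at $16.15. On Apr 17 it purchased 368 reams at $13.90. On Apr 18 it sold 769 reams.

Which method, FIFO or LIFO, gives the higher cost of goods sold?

FIFO

FIFO COGS: 142 @ $22.10 + 279 @ $20.35 + 175 @ $19.80 + 173 @ $21.00 = $15,913.85
LIFO COGS: 368 @ $13.90 + 273 @ $16.15 + 128 @ $21.00 = $12,212.15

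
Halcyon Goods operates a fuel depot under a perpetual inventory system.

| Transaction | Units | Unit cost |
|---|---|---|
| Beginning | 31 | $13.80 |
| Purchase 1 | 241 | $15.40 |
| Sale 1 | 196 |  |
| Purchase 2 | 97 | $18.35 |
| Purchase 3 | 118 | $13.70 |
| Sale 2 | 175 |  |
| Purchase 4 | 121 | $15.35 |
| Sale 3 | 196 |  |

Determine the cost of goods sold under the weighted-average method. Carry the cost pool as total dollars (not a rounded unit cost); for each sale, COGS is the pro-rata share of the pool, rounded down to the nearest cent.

COGS = $8,757.80

After Beginning: 31 on hand, pool $427.80 (≈ $13.8000 each)
After Purchase 1: 272 on hand, pool $4,139.20 (≈ $15.2176 each)
Sale 1, sell 196: 196/272 × $4,139.20 → $2,982.65
After Purchase 2: 173 on hand, pool $2,936.50 (≈ $16.9740 each)
After Purchase 3: 291 on hand, pool $4,553.10 (≈ $15.6464 each)
Sale 2, sell 175: 175/291 × $4,553.10 → $2,738.11
After Purchase 4: 237 on hand, pool $3,672.34 (≈ $15.4951 each)
Sale 3, sell 196: 196/237 × $3,672.34 → $3,037.04
Total COGS = $2,982.65 + $2,738.11 + $3,037.04 = $8,757.80
Ending inventory (cost pool remaining) = $635.30
Check: goods available $9,393.10 = COGS $8,757.80 + ending $635.30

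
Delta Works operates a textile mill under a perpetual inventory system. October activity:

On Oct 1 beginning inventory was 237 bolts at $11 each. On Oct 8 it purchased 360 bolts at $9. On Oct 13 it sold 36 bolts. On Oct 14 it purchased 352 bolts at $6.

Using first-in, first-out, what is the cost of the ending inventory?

Ending inventory = $7,563

Oct 13, 36 sold [FIFO — oldest first]: 36 @ $11 = $396
Ending inventory: 201 @ $11 + 360 @ $9 + 352 @ $6 = $7,563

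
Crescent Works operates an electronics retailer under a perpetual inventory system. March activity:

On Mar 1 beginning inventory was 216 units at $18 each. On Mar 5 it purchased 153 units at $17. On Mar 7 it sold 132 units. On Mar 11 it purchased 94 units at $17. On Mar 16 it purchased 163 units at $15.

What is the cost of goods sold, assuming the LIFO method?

Mar 7, 132 sold [LIFO — newest first]: 132 @ $17 = $2,244
Ending inventory: 216 @ $18 + 21 @ $17 + 94 @ $17 + 163 @ $15 = $8,288

COGS = $2,244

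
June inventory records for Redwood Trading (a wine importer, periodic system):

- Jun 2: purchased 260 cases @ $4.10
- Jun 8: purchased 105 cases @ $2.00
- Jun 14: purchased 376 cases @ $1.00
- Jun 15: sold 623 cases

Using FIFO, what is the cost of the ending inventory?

Jun 15, 623 sold [FIFO — oldest first]: 260 @ $4.10 + 105 @ $2.00 + 258 @ $1.00 = $1,534.00
Ending inventory: 118 @ $1.00 = $118.00

Ending inventory = $118.00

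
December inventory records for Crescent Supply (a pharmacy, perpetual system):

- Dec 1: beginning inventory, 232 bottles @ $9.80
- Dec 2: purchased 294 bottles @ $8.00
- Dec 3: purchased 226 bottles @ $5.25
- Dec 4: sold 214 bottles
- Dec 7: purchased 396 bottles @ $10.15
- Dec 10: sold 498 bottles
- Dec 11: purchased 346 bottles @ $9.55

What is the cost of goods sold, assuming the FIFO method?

Dec 4, 214 sold [FIFO — oldest first]: 214 @ $9.80 = $2,097.20
Dec 10, 498 sold [FIFO — oldest first]: 18 @ $9.80 + 294 @ $8.00 + 186 @ $5.25 = $3,504.90
Total COGS = $2,097.20 + $3,504.90 = $5,602.10
Ending inventory: 40 @ $5.25 + 396 @ $10.15 + 346 @ $9.55 = $7,533.70
Check: goods available $13,135.80 = COGS $5,602.10 + ending $7,533.70

COGS = $5,602.10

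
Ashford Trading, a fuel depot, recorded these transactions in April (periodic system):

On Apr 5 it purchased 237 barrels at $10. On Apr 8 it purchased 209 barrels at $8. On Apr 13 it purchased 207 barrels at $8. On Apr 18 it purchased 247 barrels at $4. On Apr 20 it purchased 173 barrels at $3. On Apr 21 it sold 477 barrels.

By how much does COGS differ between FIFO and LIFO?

FIFO COGS: 237 @ $10 + 209 @ $8 + 31 @ $8 = $4,290
LIFO COGS: 173 @ $3 + 247 @ $4 + 57 @ $8 = $1,963
Difference = |$4,290 − $1,963| = $2,327

$2,327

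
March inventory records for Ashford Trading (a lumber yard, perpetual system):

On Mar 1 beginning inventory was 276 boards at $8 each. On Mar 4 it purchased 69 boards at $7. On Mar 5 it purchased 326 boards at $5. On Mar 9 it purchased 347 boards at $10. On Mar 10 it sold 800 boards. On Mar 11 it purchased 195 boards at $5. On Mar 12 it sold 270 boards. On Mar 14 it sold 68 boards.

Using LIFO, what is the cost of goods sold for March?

Mar 10, 800 sold [LIFO — newest first]: 347 @ $10 + 326 @ $5 + 69 @ $7 + 58 @ $8 = $6,047
Mar 12, 270 sold [LIFO — newest first]: 195 @ $5 + 75 @ $8 = $1,575
Mar 14, 68 sold [LIFO — newest first]: 68 @ $8 = $544
Total COGS = $6,047 + $1,575 + $544 = $8,166
Ending inventory: 75 @ $8 = $600

COGS = $8,166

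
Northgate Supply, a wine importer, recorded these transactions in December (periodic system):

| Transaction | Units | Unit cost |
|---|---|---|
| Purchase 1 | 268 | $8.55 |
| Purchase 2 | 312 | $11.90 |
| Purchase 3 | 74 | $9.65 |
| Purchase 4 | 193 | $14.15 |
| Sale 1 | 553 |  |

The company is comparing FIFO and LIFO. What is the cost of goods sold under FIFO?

FIFO COGS: 268 @ $8.55 + 285 @ $11.90 = $5,682.90
LIFO COGS: 193 @ $14.15 + 74 @ $9.65 + 286 @ $11.90 = $6,848.45

COGS = $5,682.90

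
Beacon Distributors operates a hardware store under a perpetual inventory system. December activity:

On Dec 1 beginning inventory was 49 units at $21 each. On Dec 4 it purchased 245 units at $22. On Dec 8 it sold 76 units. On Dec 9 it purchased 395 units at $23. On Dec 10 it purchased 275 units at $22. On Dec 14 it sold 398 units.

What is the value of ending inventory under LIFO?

Dec 8, 76 sold [LIFO — newest first]: 76 @ $22 = $1,672
Dec 14, 398 sold [LIFO — newest first]: 275 @ $22 + 123 @ $23 = $8,879
Total COGS = $1,672 + $8,879 = $10,551
Ending inventory: 49 @ $21 + 169 @ $22 + 272 @ $23 = $11,003

Ending inventory = $11,003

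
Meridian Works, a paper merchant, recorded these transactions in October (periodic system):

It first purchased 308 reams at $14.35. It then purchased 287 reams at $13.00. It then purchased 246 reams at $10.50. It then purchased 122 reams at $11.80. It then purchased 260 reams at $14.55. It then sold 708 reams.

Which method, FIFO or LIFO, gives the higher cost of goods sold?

FIFO COGS: 308 @ $14.35 + 287 @ $13.00 + 113 @ $10.50 = $9,337.30
LIFO COGS: 260 @ $14.55 + 122 @ $11.80 + 246 @ $10.50 + 80 @ $13.00 = $8,845.60

FIFO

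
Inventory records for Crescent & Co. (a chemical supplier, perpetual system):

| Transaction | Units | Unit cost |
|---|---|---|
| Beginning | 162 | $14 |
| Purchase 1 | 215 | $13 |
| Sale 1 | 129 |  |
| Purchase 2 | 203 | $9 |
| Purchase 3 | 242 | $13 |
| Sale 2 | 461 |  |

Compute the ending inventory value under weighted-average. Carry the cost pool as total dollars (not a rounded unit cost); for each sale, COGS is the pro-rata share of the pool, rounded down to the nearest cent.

After Beginning: 162 on hand, pool $2,268.00 (≈ $14.0000 each)
After Purchase 1: 377 on hand, pool $5,063.00 (≈ $13.4297 each)
Sale 1, sell 129: 129/377 × $5,063.00 → $1,732.43
After Purchase 2: 451 on hand, pool $5,157.57 (≈ $11.4359 each)
After Purchase 3: 693 on hand, pool $8,303.57 (≈ $11.9821 each)
Sale 2, sell 461: 461/693 × $8,303.57 → $5,523.73
Total COGS = $1,732.43 + $5,523.73 = $7,256.16
Ending inventory (cost pool remaining) = $2,779.84

Ending inventory = $2,779.84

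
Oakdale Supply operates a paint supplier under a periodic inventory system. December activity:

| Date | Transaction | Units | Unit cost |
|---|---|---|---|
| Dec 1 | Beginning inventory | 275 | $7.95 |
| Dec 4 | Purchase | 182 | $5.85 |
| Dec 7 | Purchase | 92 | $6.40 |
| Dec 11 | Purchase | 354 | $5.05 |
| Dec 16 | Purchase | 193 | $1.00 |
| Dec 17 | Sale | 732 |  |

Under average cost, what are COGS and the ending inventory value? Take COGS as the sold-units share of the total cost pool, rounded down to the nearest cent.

COGS = $3,887.38; ending inventory = $1,933.07

Dec 17, sell 732: 732/1096 × $5,820.45 → $3,887.38
Ending inventory (cost pool remaining) = $1,933.07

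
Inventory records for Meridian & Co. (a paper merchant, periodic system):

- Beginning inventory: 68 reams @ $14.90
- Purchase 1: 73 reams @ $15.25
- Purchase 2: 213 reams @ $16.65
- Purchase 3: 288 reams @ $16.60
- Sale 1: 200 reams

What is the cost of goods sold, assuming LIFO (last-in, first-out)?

COGS = $3,320.00

Sale 1 (200) [LIFO — newest first]: 200 @ $16.60 = $3,320.00
Ending inventory: 68 @ $14.90 + 73 @ $15.25 + 213 @ $16.65 + 88 @ $16.60 = $7,133.70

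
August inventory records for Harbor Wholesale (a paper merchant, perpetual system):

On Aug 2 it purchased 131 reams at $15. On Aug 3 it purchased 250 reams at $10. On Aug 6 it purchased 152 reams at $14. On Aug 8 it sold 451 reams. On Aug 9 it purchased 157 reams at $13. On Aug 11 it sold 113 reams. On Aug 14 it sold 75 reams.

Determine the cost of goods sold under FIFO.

COGS = $7,971

Aug 8, 451 sold [FIFO — oldest first]: 131 @ $15 + 250 @ $10 + 70 @ $14 = $5,445
Aug 11, 113 sold [FIFO — oldest first]: 82 @ $14 + 31 @ $13 = $1,551
Aug 14, 75 sold [FIFO — oldest first]: 75 @ $13 = $975
Total COGS = $5,445 + $1,551 + $975 = $7,971
Ending inventory: 51 @ $13 = $663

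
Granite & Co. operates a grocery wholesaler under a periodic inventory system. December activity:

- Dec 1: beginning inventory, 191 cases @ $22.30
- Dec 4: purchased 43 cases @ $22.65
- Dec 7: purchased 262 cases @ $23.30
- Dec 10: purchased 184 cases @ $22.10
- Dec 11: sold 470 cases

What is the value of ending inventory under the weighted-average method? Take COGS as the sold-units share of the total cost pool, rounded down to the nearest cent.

Ending inventory = $4,757.20

Dec 11, sell 470: 470/680 × $15,404.25 → $10,647.05
Ending inventory (cost pool remaining) = $4,757.20
Check: goods available $15,404.25 = COGS $10,647.05 + ending $4,757.20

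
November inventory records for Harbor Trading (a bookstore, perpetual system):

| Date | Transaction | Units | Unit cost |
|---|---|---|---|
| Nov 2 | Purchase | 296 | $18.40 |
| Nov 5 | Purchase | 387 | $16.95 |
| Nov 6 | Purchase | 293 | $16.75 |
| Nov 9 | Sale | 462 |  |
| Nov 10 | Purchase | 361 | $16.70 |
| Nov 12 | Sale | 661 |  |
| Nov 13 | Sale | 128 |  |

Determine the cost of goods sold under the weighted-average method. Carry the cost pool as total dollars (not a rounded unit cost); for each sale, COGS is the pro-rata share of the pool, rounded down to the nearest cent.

After Nov 2: 296 on hand, pool $5,446.40 (≈ $18.4000 each)
After Nov 5: 683 on hand, pool $12,006.05 (≈ $17.5784 each)
After Nov 6: 976 on hand, pool $16,913.80 (≈ $17.3297 each)
Nov 9, sell 462: 462/976 × $16,913.80 → $8,006.32
After Nov 10: 875 on hand, pool $14,936.18 (≈ $17.0699 each)
Nov 12, sell 661: 661/875 × $14,936.18 → $11,283.21
Nov 13, sell 128: 128/214 × $3,652.97 → $2,184.95
Total COGS = $8,006.32 + $11,283.21 + $2,184.95 = $21,474.48
Ending inventory (cost pool remaining) = $1,468.02

COGS = $21,474.48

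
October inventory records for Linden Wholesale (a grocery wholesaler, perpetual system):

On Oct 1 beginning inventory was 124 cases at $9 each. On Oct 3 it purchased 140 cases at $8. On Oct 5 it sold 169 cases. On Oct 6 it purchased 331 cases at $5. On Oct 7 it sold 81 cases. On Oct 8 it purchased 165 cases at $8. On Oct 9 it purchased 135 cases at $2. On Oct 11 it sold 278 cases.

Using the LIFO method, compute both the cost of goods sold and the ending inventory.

Oct 5, 169 sold [LIFO — newest first]: 140 @ $8 + 29 @ $9 = $1,381
Oct 7, 81 sold [LIFO — newest first]: 81 @ $5 = $405
Oct 11, 278 sold [LIFO — newest first]: 135 @ $2 + 143 @ $8 = $1,414
Total COGS = $1,381 + $405 + $1,414 = $3,200
Ending inventory: 95 @ $9 + 250 @ $5 + 22 @ $8 = $2,281
Check: goods available $5,481 = COGS $3,200 + ending $2,281

COGS = $3,200; ending inventory = $2,281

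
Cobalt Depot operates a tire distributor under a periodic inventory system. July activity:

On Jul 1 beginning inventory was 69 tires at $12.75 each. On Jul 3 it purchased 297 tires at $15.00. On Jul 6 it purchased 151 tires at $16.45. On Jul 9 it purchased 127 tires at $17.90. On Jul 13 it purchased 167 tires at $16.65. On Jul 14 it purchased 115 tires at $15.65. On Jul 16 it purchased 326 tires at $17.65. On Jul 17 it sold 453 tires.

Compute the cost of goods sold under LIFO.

COGS = $7,753.45

Jul 17, 453 sold [LIFO — newest first]: 326 @ $17.65 + 115 @ $15.65 + 12 @ $16.65 = $7,753.45
Ending inventory: 69 @ $12.75 + 297 @ $15.00 + 151 @ $16.45 + 127 @ $17.90 + 155 @ $16.65 = $12,672.75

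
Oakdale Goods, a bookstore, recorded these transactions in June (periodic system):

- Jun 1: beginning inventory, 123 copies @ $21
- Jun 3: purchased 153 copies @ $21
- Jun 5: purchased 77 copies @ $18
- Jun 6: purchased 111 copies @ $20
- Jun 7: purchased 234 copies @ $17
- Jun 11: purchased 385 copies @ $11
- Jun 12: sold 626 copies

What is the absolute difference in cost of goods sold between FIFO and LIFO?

$3,803

FIFO COGS: 123 @ $21 + 153 @ $21 + 77 @ $18 + 111 @ $20 + 162 @ $17 = $12,156
LIFO COGS: 385 @ $11 + 234 @ $17 + 7 @ $20 = $8,353
Difference = |$12,156 − $8,353| = $3,803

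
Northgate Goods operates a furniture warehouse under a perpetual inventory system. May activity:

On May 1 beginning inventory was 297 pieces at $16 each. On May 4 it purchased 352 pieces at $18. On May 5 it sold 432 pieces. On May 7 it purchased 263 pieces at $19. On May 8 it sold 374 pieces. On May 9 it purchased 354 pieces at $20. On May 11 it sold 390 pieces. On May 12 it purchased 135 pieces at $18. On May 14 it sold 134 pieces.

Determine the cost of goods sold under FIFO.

May 5, 432 sold [FIFO — oldest first]: 297 @ $16 + 135 @ $18 = $7,182
May 8, 374 sold [FIFO — oldest first]: 217 @ $18 + 157 @ $19 = $6,889
May 11, 390 sold [FIFO — oldest first]: 106 @ $19 + 284 @ $20 = $7,694
May 14, 134 sold [FIFO — oldest first]: 70 @ $20 + 64 @ $18 = $2,552
Total COGS = $7,182 + $6,889 + $7,694 + $2,552 = $24,317
Ending inventory: 71 @ $18 = $1,278
Check: goods available $25,595 = COGS $24,317 + ending $1,278

COGS = $24,317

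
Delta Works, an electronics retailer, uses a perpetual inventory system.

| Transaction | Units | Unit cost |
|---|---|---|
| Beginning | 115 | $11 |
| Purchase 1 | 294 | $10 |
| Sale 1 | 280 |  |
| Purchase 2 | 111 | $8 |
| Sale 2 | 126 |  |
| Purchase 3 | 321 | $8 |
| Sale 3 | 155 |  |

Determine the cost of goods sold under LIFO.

Sale 1 (280) [LIFO — newest first]: 280 @ $10 = $2,800
Sale 2 (126) [LIFO — newest first]: 111 @ $8 + 14 @ $10 + 1 @ $11 = $1,039
Sale 3 (155) [LIFO — newest first]: 155 @ $8 = $1,240
Total COGS = $2,800 + $1,039 + $1,240 = $5,079
Ending inventory: 114 @ $11 + 166 @ $8 = $2,582

COGS = $5,079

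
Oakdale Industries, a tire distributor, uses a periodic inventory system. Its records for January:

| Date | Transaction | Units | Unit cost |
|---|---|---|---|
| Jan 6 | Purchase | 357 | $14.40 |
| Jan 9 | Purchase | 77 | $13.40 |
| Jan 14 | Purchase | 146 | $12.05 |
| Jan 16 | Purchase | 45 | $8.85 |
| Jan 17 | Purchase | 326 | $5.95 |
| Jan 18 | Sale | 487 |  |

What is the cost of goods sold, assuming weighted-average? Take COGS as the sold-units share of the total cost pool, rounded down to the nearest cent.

Jan 18, sell 487: 487/951 × $10,269.85 → $5,259.11
Ending inventory (cost pool remaining) = $5,010.74

COGS = $5,259.11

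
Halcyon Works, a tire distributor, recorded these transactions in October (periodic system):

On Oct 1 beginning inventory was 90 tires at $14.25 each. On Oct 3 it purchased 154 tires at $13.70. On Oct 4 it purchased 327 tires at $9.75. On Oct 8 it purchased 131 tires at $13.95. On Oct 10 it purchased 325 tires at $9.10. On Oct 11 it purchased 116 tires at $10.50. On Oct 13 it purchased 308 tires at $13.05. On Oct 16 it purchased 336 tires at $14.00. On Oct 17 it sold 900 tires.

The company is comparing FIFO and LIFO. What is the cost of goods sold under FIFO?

COGS = $10,209.80

FIFO COGS: 90 @ $14.25 + 154 @ $13.70 + 327 @ $9.75 + 131 @ $13.95 + 198 @ $9.10 = $10,209.80
LIFO COGS: 336 @ $14.00 + 308 @ $13.05 + 116 @ $10.50 + 140 @ $9.10 = $11,215.40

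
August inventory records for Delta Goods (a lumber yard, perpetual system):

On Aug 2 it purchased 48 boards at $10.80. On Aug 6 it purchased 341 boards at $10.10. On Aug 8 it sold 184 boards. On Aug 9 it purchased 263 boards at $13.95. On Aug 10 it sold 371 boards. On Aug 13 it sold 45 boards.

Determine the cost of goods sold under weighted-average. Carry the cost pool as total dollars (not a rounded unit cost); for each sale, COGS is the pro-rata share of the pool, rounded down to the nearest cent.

COGS = $6,991.67

After Aug 2: 48 on hand, pool $518.40 (≈ $10.8000 each)
After Aug 6: 389 on hand, pool $3,962.50 (≈ $10.1864 each)
Aug 8, sell 184: 184/389 × $3,962.50 → $1,874.29
After Aug 9: 468 on hand, pool $5,757.06 (≈ $12.3014 each)
Aug 10, sell 371: 371/468 × $5,757.06 → $4,563.82
Aug 13, sell 45: 45/97 × $1,193.24 → $553.56
Total COGS = $1,874.29 + $4,563.82 + $553.56 = $6,991.67
Ending inventory (cost pool remaining) = $639.68
Check: goods available $7,631.35 = COGS $6,991.67 + ending $639.68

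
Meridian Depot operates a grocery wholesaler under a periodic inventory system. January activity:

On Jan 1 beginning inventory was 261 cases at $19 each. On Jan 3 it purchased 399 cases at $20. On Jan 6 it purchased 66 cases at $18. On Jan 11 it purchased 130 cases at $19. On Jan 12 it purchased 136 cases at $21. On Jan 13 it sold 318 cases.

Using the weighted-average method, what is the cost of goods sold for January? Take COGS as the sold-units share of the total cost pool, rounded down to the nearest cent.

Jan 13, sell 318: 318/992 × $19,453.00 → $6,235.94
Ending inventory (cost pool remaining) = $13,217.06
Check: goods available $19,453.00 = COGS $6,235.94 + ending $13,217.06

COGS = $6,235.94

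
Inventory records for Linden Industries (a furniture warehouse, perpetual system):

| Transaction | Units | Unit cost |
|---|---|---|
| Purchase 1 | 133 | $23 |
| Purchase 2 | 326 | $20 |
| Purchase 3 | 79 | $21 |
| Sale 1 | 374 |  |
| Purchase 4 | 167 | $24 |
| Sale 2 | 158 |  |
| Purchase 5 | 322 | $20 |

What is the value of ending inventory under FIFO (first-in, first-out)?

Sale 1 (374) [FIFO — oldest first]: 133 @ $23 + 241 @ $20 = $7,879
Sale 2 (158) [FIFO — oldest first]: 85 @ $20 + 73 @ $21 = $3,233
Total COGS = $7,879 + $3,233 = $11,112
Ending inventory: 6 @ $21 + 167 @ $24 + 322 @ $20 = $10,574

Ending inventory = $10,574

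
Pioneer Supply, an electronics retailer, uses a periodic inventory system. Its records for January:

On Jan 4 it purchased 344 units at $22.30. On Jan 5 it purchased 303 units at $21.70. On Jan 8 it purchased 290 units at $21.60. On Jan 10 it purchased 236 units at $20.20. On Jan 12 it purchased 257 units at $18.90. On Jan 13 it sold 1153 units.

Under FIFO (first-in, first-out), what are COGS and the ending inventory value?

Jan 13, 1153 sold [FIFO — oldest first]: 344 @ $22.30 + 303 @ $21.70 + 290 @ $21.60 + 216 @ $20.20 = $24,873.50
Ending inventory: 20 @ $20.20 + 257 @ $18.90 = $5,261.30
Check: goods available $30,134.80 = COGS $24,873.50 + ending $5,261.30

COGS = $24,873.50; ending inventory = $5,261.30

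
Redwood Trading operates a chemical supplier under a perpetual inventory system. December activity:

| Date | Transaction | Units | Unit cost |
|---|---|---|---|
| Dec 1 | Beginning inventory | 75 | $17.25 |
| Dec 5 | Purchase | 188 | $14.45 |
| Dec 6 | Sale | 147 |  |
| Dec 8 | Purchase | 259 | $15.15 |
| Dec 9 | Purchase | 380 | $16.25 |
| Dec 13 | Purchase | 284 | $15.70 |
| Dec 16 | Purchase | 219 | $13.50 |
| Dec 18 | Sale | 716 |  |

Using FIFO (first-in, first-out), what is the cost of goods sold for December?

Dec 6, 147 sold [FIFO — oldest first]: 75 @ $17.25 + 72 @ $14.45 = $2,334.15
Dec 18, 716 sold [FIFO — oldest first]: 116 @ $14.45 + 259 @ $15.15 + 341 @ $16.25 = $11,141.30
Total COGS = $2,334.15 + $11,141.30 = $13,475.45
Ending inventory: 39 @ $16.25 + 284 @ $15.70 + 219 @ $13.50 = $8,049.05
Check: goods available $21,524.50 = COGS $13,475.45 + ending $8,049.05

COGS = $13,475.45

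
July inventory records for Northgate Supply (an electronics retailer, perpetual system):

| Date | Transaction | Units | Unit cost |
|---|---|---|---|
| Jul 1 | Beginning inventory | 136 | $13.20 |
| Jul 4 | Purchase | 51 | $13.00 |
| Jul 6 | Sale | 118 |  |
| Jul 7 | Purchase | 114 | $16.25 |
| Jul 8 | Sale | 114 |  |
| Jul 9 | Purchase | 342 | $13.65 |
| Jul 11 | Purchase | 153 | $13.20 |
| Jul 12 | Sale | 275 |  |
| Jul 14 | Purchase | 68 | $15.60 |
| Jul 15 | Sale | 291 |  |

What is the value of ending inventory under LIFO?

Ending inventory = $871.20

Jul 6, 118 sold [LIFO — newest first]: 51 @ $13.00 + 67 @ $13.20 = $1,547.40
Jul 8, 114 sold [LIFO — newest first]: 114 @ $16.25 = $1,852.50
Jul 12, 275 sold [LIFO — newest first]: 153 @ $13.20 + 122 @ $13.65 = $3,684.90
Jul 15, 291 sold [LIFO — newest first]: 68 @ $15.60 + 220 @ $13.65 + 3 @ $13.20 = $4,103.40
Total COGS = $1,547.40 + $1,852.50 + $3,684.90 + $4,103.40 = $11,188.20
Ending inventory: 66 @ $13.20 = $871.20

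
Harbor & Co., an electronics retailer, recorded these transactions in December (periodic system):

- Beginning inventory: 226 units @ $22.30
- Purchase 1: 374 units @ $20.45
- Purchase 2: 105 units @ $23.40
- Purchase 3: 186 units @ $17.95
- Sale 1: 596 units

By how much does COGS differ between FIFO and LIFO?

FIFO COGS: 226 @ $22.30 + 370 @ $20.45 = $12,606.30
LIFO COGS: 186 @ $17.95 + 105 @ $23.40 + 305 @ $20.45 = $12,032.95
Difference = |$12,606.30 − $12,032.95| = $573.35

$573.35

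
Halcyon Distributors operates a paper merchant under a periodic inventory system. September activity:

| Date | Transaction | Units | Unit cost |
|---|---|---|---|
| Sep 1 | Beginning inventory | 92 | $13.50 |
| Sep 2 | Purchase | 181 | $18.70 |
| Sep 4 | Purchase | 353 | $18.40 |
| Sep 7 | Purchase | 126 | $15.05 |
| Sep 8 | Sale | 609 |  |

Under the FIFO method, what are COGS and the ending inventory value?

Sep 8, 609 sold [FIFO — oldest first]: 92 @ $13.50 + 181 @ $18.70 + 336 @ $18.40 = $10,809.10
Ending inventory: 17 @ $18.40 + 126 @ $15.05 = $2,209.10

COGS = $10,809.10; ending inventory = $2,209.10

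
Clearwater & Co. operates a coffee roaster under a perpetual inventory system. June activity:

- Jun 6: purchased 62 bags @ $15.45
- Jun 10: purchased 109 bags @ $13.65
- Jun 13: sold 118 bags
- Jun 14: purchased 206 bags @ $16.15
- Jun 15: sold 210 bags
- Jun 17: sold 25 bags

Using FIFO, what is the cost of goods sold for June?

COGS = $5,385.05

Jun 13, 118 sold [FIFO — oldest first]: 62 @ $15.45 + 56 @ $13.65 = $1,722.30
Jun 15, 210 sold [FIFO — oldest first]: 53 @ $13.65 + 157 @ $16.15 = $3,259.00
Jun 17, 25 sold [FIFO — oldest first]: 25 @ $16.15 = $403.75
Total COGS = $1,722.30 + $3,259.00 + $403.75 = $5,385.05
Ending inventory: 24 @ $16.15 = $387.60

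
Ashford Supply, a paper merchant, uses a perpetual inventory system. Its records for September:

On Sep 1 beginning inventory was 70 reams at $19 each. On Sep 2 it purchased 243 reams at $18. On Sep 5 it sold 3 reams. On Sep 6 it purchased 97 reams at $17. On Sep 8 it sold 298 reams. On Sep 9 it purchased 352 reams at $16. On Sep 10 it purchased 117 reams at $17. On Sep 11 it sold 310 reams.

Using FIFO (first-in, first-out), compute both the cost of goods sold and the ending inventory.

COGS = $10,569; ending inventory = $4,405

Sep 5, 3 sold [FIFO — oldest first]: 3 @ $19 = $57
Sep 8, 298 sold [FIFO — oldest first]: 67 @ $19 + 231 @ $18 = $5,431
Sep 11, 310 sold [FIFO — oldest first]: 12 @ $18 + 97 @ $17 + 201 @ $16 = $5,081
Total COGS = $57 + $5,431 + $5,081 = $10,569
Ending inventory: 151 @ $16 + 117 @ $17 = $4,405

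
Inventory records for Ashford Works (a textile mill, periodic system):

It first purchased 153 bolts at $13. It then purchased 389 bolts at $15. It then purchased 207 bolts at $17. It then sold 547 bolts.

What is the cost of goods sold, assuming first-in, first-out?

COGS = $7,909

Sale 1 (547) [FIFO — oldest first]: 153 @ $13 + 389 @ $15 + 5 @ $17 = $7,909
Ending inventory: 202 @ $17 = $3,434
Check: goods available $11,343 = COGS $7,909 + ending $3,434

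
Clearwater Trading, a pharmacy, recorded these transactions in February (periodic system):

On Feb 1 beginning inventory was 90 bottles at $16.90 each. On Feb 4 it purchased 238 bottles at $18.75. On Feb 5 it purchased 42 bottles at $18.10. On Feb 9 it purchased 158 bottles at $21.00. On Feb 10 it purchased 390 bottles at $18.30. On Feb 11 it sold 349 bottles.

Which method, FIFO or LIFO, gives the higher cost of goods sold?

FIFO COGS: 90 @ $16.90 + 238 @ $18.75 + 21 @ $18.10 = $6,363.60
LIFO COGS: 349 @ $18.30 = $6,386.70

LIFO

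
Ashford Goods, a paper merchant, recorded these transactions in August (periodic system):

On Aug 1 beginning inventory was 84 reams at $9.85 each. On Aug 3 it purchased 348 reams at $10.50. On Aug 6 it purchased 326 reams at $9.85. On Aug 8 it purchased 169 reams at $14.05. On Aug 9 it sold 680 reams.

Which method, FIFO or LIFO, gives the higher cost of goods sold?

LIFO

FIFO COGS: 84 @ $9.85 + 348 @ $10.50 + 248 @ $9.85 = $6,924.20
LIFO COGS: 169 @ $14.05 + 326 @ $9.85 + 185 @ $10.50 = $7,528.05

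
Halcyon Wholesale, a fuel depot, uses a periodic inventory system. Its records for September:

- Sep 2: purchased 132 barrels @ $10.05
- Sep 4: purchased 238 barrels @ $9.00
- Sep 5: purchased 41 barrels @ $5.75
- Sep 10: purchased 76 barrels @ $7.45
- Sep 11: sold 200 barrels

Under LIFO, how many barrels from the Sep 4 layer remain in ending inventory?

155

Sep 11, 200 sold [LIFO — newest first]: 76 @ $7.45 + 41 @ $5.75 + 83 @ $9.00 = $1,548.95
Ending inventory: 132 @ $10.05 + 155 @ $9.00 = $2,721.60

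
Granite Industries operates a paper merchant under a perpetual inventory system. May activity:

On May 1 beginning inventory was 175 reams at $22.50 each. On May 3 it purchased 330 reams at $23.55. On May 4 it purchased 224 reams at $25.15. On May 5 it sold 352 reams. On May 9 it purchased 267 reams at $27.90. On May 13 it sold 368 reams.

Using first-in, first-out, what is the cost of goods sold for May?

May 5, 352 sold [FIFO — oldest first]: 175 @ $22.50 + 177 @ $23.55 = $8,105.85
May 13, 368 sold [FIFO — oldest first]: 153 @ $23.55 + 215 @ $25.15 = $9,010.40
Total COGS = $8,105.85 + $9,010.40 = $17,116.25
Ending inventory: 9 @ $25.15 + 267 @ $27.90 = $7,675.65

COGS = $17,116.25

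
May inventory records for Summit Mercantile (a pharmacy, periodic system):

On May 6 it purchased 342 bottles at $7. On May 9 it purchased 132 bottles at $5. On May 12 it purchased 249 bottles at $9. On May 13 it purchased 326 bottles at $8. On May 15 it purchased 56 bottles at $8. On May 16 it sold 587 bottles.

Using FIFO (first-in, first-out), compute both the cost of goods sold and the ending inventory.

COGS = $4,071; ending inventory = $4,280

May 16, 587 sold [FIFO — oldest first]: 342 @ $7 + 132 @ $5 + 113 @ $9 = $4,071
Ending inventory: 136 @ $9 + 326 @ $8 + 56 @ $8 = $4,280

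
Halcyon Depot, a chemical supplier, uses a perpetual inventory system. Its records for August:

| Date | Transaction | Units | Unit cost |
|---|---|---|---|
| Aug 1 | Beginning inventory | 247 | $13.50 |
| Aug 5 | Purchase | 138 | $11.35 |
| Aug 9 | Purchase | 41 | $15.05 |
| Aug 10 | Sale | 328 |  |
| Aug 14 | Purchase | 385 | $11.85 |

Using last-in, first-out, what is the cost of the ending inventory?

Ending inventory = $5,885.25

Aug 10, 328 sold [LIFO — newest first]: 41 @ $15.05 + 138 @ $11.35 + 149 @ $13.50 = $4,194.85
Ending inventory: 98 @ $13.50 + 385 @ $11.85 = $5,885.25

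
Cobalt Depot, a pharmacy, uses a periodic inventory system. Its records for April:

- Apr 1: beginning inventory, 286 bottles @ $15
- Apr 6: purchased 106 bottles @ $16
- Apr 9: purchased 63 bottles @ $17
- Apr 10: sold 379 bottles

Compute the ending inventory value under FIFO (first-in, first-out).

Ending inventory = $1,279

Apr 10, 379 sold [FIFO — oldest first]: 286 @ $15 + 93 @ $16 = $5,778
Ending inventory: 13 @ $16 + 63 @ $17 = $1,279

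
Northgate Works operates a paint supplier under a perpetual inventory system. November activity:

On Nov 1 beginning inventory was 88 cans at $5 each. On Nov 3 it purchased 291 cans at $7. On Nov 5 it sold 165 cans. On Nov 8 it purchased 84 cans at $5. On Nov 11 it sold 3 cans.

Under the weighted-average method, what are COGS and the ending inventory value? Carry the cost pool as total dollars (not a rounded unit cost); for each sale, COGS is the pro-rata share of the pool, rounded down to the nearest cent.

COGS = $1,096.67; ending inventory = $1,800.33

After Nov 1: 88 on hand, pool $440.00 (≈ $5.0000 each)
After Nov 3: 379 on hand, pool $2,477.00 (≈ $6.5356 each)
Nov 5, sell 165: 165/379 × $2,477.00 → $1,078.37
After Nov 8: 298 on hand, pool $1,818.63 (≈ $6.1028 each)
Nov 11, sell 3: 3/298 × $1,818.63 → $18.30
Total COGS = $1,078.37 + $18.30 = $1,096.67
Ending inventory (cost pool remaining) = $1,800.33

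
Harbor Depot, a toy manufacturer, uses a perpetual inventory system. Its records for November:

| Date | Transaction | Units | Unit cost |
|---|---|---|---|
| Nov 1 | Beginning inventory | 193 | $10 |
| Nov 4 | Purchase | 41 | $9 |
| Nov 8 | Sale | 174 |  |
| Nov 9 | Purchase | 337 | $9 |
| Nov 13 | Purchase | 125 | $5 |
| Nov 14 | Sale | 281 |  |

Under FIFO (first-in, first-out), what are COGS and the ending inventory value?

COGS = $4,288; ending inventory = $1,669

Nov 8, 174 sold [FIFO — oldest first]: 174 @ $10 = $1,740
Nov 14, 281 sold [FIFO — oldest first]: 19 @ $10 + 41 @ $9 + 221 @ $9 = $2,548
Total COGS = $1,740 + $2,548 = $4,288
Ending inventory: 116 @ $9 + 125 @ $5 = $1,669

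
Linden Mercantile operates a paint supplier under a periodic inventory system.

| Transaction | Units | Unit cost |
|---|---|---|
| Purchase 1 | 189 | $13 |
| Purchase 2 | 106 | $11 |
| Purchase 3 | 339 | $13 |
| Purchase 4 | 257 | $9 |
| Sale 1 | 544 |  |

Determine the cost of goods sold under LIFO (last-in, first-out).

COGS = $6,044

Sale 1 (544) [LIFO — newest first]: 257 @ $9 + 287 @ $13 = $6,044
Ending inventory: 189 @ $13 + 106 @ $11 + 52 @ $13 = $4,299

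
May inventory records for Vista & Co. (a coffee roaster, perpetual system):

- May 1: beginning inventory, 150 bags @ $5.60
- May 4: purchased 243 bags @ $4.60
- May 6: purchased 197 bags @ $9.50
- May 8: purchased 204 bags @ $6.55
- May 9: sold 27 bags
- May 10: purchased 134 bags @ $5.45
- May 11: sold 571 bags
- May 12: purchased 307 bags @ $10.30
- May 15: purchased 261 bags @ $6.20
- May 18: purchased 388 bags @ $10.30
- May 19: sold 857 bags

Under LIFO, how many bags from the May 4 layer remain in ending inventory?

May 9, 27 sold [LIFO — newest first]: 27 @ $6.55 = $176.85
May 11, 571 sold [LIFO — newest first]: 134 @ $5.45 + 177 @ $6.55 + 197 @ $9.50 + 63 @ $4.60 = $4,050.95
May 19, 857 sold [LIFO — newest first]: 388 @ $10.30 + 261 @ $6.20 + 208 @ $10.30 = $7,757.00
Total COGS = $176.85 + $4,050.95 + $7,757.00 = $11,984.80
Ending inventory: 150 @ $5.60 + 180 @ $4.60 + 99 @ $10.30 = $2,687.70

180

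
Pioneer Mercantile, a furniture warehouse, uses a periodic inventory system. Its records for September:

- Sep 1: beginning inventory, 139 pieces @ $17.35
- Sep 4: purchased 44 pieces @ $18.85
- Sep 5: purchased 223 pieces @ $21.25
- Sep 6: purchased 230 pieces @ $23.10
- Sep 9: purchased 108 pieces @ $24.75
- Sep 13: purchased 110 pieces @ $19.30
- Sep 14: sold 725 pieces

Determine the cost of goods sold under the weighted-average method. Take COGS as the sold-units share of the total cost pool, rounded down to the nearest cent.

COGS = $15,356.41

Sep 14, sell 725: 725/854 × $18,088.80 → $15,356.41
Ending inventory (cost pool remaining) = $2,732.39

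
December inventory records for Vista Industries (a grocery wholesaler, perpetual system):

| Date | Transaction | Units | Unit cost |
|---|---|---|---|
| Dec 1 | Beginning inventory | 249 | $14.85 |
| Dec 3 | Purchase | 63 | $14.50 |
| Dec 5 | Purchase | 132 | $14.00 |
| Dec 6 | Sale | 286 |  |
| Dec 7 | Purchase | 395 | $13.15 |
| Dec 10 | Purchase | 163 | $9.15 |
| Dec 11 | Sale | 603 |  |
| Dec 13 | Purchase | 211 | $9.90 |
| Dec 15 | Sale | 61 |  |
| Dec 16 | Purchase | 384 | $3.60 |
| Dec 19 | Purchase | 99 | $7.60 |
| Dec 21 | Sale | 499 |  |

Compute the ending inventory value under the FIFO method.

Ending inventory = $1,285.20

Dec 6, 286 sold [FIFO — oldest first]: 249 @ $14.85 + 37 @ $14.50 = $4,234.15
Dec 11, 603 sold [FIFO — oldest first]: 26 @ $14.50 + 132 @ $14.00 + 395 @ $13.15 + 50 @ $9.15 = $7,876.75
Dec 15, 61 sold [FIFO — oldest first]: 61 @ $9.15 = $558.15
Dec 21, 499 sold [FIFO — oldest first]: 52 @ $9.15 + 211 @ $9.90 + 236 @ $3.60 = $3,414.30
Total COGS = $4,234.15 + $7,876.75 + $558.15 + $3,414.30 = $16,083.35
Ending inventory: 148 @ $3.60 + 99 @ $7.60 = $1,285.20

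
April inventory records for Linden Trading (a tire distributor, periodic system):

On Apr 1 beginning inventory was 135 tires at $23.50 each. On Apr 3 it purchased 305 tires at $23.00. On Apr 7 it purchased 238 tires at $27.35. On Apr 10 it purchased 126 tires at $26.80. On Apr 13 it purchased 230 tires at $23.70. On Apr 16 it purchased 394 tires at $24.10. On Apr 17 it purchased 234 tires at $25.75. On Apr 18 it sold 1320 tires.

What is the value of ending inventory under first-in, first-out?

Apr 18, 1320 sold [FIFO — oldest first]: 135 @ $23.50 + 305 @ $23.00 + 238 @ $27.35 + 126 @ $26.80 + 230 @ $23.70 + 286 @ $24.10 = $32,417.20
Ending inventory: 108 @ $24.10 + 234 @ $25.75 = $8,628.30

Ending inventory = $8,628.30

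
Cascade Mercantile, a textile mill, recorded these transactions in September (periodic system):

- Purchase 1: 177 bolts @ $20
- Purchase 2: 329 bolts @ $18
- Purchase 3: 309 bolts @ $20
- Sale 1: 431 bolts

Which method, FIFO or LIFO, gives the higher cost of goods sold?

FIFO COGS: 177 @ $20 + 254 @ $18 = $8,112
LIFO COGS: 309 @ $20 + 122 @ $18 = $8,376

LIFO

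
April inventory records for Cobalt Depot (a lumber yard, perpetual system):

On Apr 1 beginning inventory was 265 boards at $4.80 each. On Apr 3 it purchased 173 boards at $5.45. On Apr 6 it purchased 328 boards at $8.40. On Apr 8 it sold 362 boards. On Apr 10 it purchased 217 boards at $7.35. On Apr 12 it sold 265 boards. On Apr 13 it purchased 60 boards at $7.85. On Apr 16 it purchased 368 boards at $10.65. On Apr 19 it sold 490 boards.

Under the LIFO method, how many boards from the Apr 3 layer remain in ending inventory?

Apr 8, 362 sold [LIFO — newest first]: 328 @ $8.40 + 34 @ $5.45 = $2,940.50
Apr 12, 265 sold [LIFO — newest first]: 217 @ $7.35 + 48 @ $5.45 = $1,856.55
Apr 19, 490 sold [LIFO — newest first]: 368 @ $10.65 + 60 @ $7.85 + 62 @ $5.45 = $4,728.10
Total COGS = $2,940.50 + $1,856.55 + $4,728.10 = $9,525.15
Ending inventory: 265 @ $4.80 + 29 @ $5.45 = $1,430.05

29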